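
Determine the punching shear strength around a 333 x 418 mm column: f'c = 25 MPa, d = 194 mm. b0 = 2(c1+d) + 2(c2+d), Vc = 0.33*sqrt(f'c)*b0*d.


b0 = 2*(333 + 194) + 2*(418 + 194) = 2278 mm
Vc = 0.33 * sqrt(25) * 2278 * 194 / 1000
= 729.19 kN

729.19


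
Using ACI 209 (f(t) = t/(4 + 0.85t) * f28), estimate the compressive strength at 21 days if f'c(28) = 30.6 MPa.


f(21) = 21 / (4 + 0.85 * 21) * 30.6
= 21 / 21.85 * 30.6
= 29.41 MPa

29.41


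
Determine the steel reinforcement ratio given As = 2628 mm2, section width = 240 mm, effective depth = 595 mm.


rho = As / (b * d)
= 2628 / (240 * 595)
= 0.0184

0.0184


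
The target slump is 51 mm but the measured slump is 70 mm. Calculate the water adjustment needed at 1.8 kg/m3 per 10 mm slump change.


Difference = 51 - 70 = -19 mm
Water adjustment = -19 * 1.8 / 10 = -3.4 kg/m3

-3.4


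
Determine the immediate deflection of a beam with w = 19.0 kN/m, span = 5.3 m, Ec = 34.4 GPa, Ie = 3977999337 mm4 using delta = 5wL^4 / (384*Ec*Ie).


Convert: L = 5.3 m = 5300 mm, Ec = 34.4 GPa = 34400 MPa
delta = 5 * 19.0 * 5300^4 / (384 * 34400 * 3977999337)
= 1.43 mm

1.43


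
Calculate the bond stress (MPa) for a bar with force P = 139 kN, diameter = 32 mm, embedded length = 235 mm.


u = P / (pi * db * ld)
= 139 * 1000 / (pi * 32 * 235)
= 5.884 MPa

5.884


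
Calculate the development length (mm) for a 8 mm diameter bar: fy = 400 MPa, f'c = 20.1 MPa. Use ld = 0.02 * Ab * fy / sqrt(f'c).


Ab = pi * 8^2 / 4 = 50.265 mm2
ld = 0.02 * 50.265 * 400 / sqrt(20.1)
= 89.7 mm

89.7


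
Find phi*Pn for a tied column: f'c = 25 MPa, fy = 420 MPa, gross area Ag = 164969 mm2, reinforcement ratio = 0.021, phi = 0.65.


Ast = rho * Ag = 0.021 * 164969 = 3464.349 mm2
phi*Pn = 0.65 * 0.80 * (0.85 * 25 * (164969 - 3464.349) + 420 * 3464.349) / 1000
= 2541.24 kN

2541.24


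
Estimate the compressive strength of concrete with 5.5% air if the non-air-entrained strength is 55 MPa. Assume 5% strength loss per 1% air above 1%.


Strength loss = (5.5 - 1) * 5 = 22.5%
f'c = 55 * (1 - 22.5/100)
= 42.62 MPa

42.62


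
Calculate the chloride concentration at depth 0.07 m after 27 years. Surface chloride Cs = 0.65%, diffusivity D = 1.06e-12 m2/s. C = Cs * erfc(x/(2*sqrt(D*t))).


t_seconds = 27 * 365.25 * 24 * 3600 = 852055200.0 s
arg = 0.07 / (2 * sqrt(1.06e-12 * 852055200.0))
= 1.1646
erfc(1.1646) = 0.0996
C = 0.65 * 0.0996 = 0.0647%

0.0647


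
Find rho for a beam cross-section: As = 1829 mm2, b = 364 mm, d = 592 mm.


rho = As / (b * d)
= 1829 / (364 * 592)
= 0.0085

0.0085


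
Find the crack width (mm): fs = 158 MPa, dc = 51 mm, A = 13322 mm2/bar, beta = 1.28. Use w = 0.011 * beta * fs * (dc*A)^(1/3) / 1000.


w = 0.011 * beta * fs * (dc * A)^(1/3) / 1000
= 0.011 * 1.28 * 158 * (51 * 13322)^(1/3) / 1000
= 0.196 mm

0.196


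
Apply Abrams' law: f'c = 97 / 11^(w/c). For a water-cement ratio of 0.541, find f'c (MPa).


f'c = 97 / 11^0.541
= 97 / 3.659
= 26.51 MPa

26.51


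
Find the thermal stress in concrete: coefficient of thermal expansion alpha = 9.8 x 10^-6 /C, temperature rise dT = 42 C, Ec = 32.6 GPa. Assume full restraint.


sigma = alpha * dT * Ec
= 9.8e-6 * 42 * 32.6 * 1000
= 13.418 MPa

13.418


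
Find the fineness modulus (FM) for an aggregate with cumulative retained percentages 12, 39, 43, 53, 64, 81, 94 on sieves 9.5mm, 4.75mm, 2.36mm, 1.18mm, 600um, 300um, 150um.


FM = sum(cumulative % retained) / 100
= 386 / 100
= 3.86

3.86


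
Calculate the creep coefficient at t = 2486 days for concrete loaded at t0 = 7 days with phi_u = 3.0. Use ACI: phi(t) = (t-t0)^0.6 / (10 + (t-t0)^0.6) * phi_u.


dt = 2486 - 7 = 2479
phi = 2479^0.6 / (10 + 2479^0.6) * 3.0
= 2.747

2.747


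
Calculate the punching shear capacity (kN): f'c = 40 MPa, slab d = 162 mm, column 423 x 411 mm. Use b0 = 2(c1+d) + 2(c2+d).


b0 = 2*(423 + 162) + 2*(411 + 162) = 2316 mm
Vc = 0.33 * sqrt(40) * 2316 * 162 / 1000
= 783.06 kN

783.06


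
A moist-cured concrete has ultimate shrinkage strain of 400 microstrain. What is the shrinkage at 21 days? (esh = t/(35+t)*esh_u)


esh(21) = 21 / (35 + 21) * 400
= 21 / 56 * 400
= 150.0 microstrain

150.0


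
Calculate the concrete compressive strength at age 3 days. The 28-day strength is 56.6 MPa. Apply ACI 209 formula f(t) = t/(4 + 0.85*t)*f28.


f(3) = 3 / (4 + 0.85 * 3) * 56.6
= 3 / 6.55 * 56.6
= 25.92 MPa

25.92


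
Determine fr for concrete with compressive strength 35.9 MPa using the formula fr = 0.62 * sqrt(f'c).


fr = 0.62 * sqrt(35.9)
= 3.715 MPa

3.715


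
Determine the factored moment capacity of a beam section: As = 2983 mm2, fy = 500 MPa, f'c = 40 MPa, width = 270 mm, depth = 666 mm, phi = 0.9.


a = As * fy / (0.85 * f'c * b)
= 2983 * 500 / (0.85 * 40 * 270)
= 162.4728 mm
Mn = As * fy * (d - a/2) / 10^6
= 872.1749 kN-m
phi*Mn = 0.9 * 872.1749 = 784.96 kN-m

784.96


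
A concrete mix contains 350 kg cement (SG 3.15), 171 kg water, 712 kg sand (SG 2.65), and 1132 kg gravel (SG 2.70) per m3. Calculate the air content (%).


Vol cement = 350 / (3.15 * 1000) = 0.111111 m3
Vol water = 171 / 1000 = 0.171 m3
Vol sand = 712 / (2.65 * 1000) = 0.268679 m3
Vol gravel = 1132 / (2.70 * 1000) = 0.419259 m3
Total solid + water volume = 0.97005 m3
Air = (1 - 0.97005) * 100 = 3.0%

3.0


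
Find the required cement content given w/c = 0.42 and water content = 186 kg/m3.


Cement = water / (w/c)
= 186 / 0.42
= 442.9 kg/m3

442.9


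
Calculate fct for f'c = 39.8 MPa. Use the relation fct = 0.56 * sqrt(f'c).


fct = 0.56 * sqrt(39.8)
= 0.56 * 6.309
= 3.533 MPa

3.533


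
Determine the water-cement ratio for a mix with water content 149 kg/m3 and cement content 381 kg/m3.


w/c = water / cement
w/c = 149 / 381 = 0.391

0.391


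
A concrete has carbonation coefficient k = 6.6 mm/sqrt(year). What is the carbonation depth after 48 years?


depth = k * sqrt(t)
= 6.6 * sqrt(48)
= 45.73 mm

45.73


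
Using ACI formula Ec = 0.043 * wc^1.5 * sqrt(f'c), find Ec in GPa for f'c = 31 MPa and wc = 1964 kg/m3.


Ec = 0.043 * 1964^1.5 * sqrt(31) / 1000
= 20.84 GPa

20.84


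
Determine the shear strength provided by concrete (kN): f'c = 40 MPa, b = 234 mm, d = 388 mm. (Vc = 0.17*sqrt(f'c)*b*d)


Vc = 0.17 * sqrt(40) * 234 * 388 / 1000
= 97.62 kN

97.62


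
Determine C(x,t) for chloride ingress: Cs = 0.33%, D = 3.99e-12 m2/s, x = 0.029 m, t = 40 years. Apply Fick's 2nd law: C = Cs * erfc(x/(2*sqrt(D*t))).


t_seconds = 40 * 365.25 * 24 * 3600 = 1262304000.0 s
arg = 0.029 / (2 * sqrt(3.99e-12 * 1262304000.0))
= 0.2043
erfc(0.2043) = 0.7726
C = 0.33 * 0.7726 = 0.255%

0.255


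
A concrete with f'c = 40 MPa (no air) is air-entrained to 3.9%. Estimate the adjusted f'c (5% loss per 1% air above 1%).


Strength loss = (3.9 - 1) * 5 = 14.5%
f'c = 40 * (1 - 14.5/100)
= 34.2 MPa

34.2


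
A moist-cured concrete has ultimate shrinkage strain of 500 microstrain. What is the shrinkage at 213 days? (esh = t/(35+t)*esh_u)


esh(213) = 213 / (35 + 213) * 500
= 213 / 248 * 500
= 429.4 microstrain

429.4


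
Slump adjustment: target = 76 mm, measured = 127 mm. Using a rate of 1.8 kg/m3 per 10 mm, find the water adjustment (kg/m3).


Difference = 76 - 127 = -51 mm
Water adjustment = -51 * 1.8 / 10 = -9.2 kg/m3

-9.2


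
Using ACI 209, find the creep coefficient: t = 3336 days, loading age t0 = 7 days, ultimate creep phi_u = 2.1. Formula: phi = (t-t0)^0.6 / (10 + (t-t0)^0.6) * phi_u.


dt = 3336 - 7 = 3329
phi = 3329^0.6 / (10 + 3329^0.6) * 2.1
= 1.95

1.95


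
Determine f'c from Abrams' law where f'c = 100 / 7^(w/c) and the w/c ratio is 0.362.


f'c = 100 / 7^0.362
= 100 / 2.023
= 49.44 MPa

49.44


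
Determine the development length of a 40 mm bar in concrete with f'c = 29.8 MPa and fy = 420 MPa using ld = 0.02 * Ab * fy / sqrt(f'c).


Ab = pi * 40^2 / 4 = 1256.637 mm2
ld = 0.02 * 1256.637 * 420 / sqrt(29.8)
= 1933.7 mm

1933.7


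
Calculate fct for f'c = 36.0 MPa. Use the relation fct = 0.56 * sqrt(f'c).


fct = 0.56 * sqrt(36.0)
= 0.56 * 6.0
= 3.36 MPa

3.36


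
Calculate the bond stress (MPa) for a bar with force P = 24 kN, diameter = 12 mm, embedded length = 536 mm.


u = P / (pi * db * ld)
= 24 * 1000 / (pi * 12 * 536)
= 1.188 MPa

1.188


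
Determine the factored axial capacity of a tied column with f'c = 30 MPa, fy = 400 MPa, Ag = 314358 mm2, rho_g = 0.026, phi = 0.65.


Ast = rho * Ag = 0.026 * 314358 = 8173.308 mm2
phi*Pn = 0.65 * 0.80 * (0.85 * 30 * (314358 - 8173.308) + 400 * 8173.308) / 1000
= 5760.06 kN

5760.06


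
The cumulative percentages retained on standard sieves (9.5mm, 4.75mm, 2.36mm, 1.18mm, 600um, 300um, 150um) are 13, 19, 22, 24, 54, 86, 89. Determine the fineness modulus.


FM = sum(cumulative % retained) / 100
= 307 / 100
= 3.07

3.07


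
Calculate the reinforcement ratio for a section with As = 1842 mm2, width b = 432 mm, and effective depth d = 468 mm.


rho = As / (b * d)
= 1842 / (432 * 468)
= 0.0091

0.0091


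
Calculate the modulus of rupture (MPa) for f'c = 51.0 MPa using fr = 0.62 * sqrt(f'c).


fr = 0.62 * sqrt(51.0)
= 4.428 MPa

4.428


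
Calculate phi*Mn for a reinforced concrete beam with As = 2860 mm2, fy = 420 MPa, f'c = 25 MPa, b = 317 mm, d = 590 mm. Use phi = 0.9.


a = As * fy / (0.85 * f'c * b)
= 2860 * 420 / (0.85 * 25 * 317)
= 178.3188 mm
Mn = As * fy * (d - a/2) / 10^6
= 601.6097 kN-m
phi*Mn = 0.9 * 601.6097 = 541.45 kN-m

541.45


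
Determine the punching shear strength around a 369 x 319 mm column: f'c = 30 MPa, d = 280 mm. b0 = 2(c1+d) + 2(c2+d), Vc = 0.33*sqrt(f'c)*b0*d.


b0 = 2*(369 + 280) + 2*(319 + 280) = 2496 mm
Vc = 0.33 * sqrt(30) * 2496 * 280 / 1000
= 1263.21 kN

1263.21


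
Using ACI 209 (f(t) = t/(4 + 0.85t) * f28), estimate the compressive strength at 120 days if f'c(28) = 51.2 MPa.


f(120) = 120 / (4 + 0.85 * 120) * 51.2
= 120 / 106.0 * 51.2
= 57.96 MPa

57.96


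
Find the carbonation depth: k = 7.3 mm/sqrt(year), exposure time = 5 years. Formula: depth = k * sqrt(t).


depth = k * sqrt(t)
= 7.3 * sqrt(5)
= 16.32 mm

16.32


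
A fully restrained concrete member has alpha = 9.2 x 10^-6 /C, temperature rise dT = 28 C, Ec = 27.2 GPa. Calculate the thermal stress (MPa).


sigma = alpha * dT * Ec
= 9.2e-6 * 28 * 27.2 * 1000
= 7.007 MPa

7.007


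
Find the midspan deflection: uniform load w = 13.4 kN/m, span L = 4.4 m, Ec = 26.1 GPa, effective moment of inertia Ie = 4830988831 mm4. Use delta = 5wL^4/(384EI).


Convert: L = 4.4 m = 4400 mm, Ec = 26.1 GPa = 26100 MPa
delta = 5 * 13.4 * 4400^4 / (384 * 26100 * 4830988831)
= 0.52 mm

0.52


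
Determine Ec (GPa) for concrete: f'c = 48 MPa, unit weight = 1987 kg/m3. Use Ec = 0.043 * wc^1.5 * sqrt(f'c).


Ec = 0.043 * 1987^1.5 * sqrt(48) / 1000
= 26.39 GPa

26.39


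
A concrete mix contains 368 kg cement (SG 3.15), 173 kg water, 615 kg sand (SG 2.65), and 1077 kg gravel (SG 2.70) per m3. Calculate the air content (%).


Vol cement = 368 / (3.15 * 1000) = 0.116825 m3
Vol water = 173 / 1000 = 0.173 m3
Vol sand = 615 / (2.65 * 1000) = 0.232075 m3
Vol gravel = 1077 / (2.70 * 1000) = 0.398889 m3
Total solid + water volume = 0.92079 m3
Air = (1 - 0.92079) * 100 = 7.92%

7.92


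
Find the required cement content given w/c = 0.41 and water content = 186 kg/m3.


Cement = water / (w/c)
= 186 / 0.41
= 453.7 kg/m3

453.7


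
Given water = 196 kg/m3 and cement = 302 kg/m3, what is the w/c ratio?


w/c = water / cement
w/c = 196 / 302 = 0.649

0.649


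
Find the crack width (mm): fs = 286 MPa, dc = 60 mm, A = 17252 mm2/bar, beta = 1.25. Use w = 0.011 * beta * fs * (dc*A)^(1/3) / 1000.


w = 0.011 * beta * fs * (dc * A)^(1/3) / 1000
= 0.011 * 1.25 * 286 * (60 * 17252)^(1/3) / 1000
= 0.398 mm

0.398


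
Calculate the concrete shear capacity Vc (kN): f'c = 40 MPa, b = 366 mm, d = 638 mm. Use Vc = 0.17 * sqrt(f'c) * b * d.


Vc = 0.17 * sqrt(40) * 366 * 638 / 1000
= 251.06 kN

251.06


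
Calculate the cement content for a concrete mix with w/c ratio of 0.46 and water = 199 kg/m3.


Cement = water / (w/c)
= 199 / 0.46
= 432.6 kg/m3

432.6


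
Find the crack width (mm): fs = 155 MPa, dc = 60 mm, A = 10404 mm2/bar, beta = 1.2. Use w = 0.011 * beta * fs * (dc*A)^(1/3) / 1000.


w = 0.011 * beta * fs * (dc * A)^(1/3) / 1000
= 0.011 * 1.2 * 155 * (60 * 10404)^(1/3) / 1000
= 0.175 mm

0.175


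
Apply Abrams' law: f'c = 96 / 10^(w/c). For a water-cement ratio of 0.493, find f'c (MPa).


f'c = 96 / 10^0.493
= 96 / 3.112
= 30.85 MPa

30.85


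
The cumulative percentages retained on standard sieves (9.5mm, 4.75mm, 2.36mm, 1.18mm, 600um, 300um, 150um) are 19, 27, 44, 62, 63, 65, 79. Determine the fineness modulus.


FM = sum(cumulative % retained) / 100
= 359 / 100
= 3.59

3.59


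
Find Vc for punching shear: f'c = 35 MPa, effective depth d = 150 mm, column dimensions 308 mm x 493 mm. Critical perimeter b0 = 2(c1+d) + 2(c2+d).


b0 = 2*(308 + 150) + 2*(493 + 150) = 2202 mm
Vc = 0.33 * sqrt(35) * 2202 * 150 / 1000
= 644.85 kN

644.85


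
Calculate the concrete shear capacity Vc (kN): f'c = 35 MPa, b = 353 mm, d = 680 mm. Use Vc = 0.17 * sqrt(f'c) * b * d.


Vc = 0.17 * sqrt(35) * 353 * 680 / 1000
= 241.42 kN

241.42


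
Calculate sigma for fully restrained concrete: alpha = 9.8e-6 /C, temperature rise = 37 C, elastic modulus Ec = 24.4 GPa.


sigma = alpha * dT * Ec
= 9.8e-6 * 37 * 24.4 * 1000
= 8.847 MPa

8.847


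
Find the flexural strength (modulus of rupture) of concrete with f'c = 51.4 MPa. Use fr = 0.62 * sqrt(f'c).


fr = 0.62 * sqrt(51.4)
= 4.445 MPa

4.445


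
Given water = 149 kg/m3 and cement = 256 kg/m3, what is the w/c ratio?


w/c = water / cement
w/c = 149 / 256 = 0.582

0.582


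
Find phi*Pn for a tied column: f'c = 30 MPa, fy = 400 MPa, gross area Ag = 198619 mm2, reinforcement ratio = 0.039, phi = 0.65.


Ast = rho * Ag = 0.039 * 198619 = 7746.141 mm2
phi*Pn = 0.65 * 0.80 * (0.85 * 30 * (198619 - 7746.141) + 400 * 7746.141) / 1000
= 4142.17 kN

4142.17


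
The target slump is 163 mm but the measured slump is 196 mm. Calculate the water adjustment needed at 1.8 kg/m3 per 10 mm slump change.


Difference = 163 - 196 = -33 mm
Water adjustment = -33 * 1.8 / 10 = -5.9 kg/m3

-5.9


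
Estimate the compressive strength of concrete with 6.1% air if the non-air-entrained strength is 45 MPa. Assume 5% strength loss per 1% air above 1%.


Strength loss = (6.1 - 1) * 5 = 25.5%
f'c = 45 * (1 - 25.5/100)
= 33.52 MPa

33.52


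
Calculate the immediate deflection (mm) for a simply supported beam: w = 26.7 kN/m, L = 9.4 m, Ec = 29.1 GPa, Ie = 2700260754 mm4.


Convert: L = 9.4 m = 9400 mm, Ec = 29.1 GPa = 29100 MPa
delta = 5 * 26.7 * 9400^4 / (384 * 29100 * 2700260754)
= 34.54 mm

34.54


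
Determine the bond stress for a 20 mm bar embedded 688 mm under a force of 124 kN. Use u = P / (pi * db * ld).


u = P / (pi * db * ld)
= 124 * 1000 / (pi * 20 * 688)
= 2.868 MPa

2.868


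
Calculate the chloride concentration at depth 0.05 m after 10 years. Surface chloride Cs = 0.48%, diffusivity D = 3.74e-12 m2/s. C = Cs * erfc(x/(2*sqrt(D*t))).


t_seconds = 10 * 365.25 * 24 * 3600 = 315576000.0 s
arg = 0.05 / (2 * sqrt(3.74e-12 * 315576000.0))
= 0.7277
erfc(0.7277) = 0.3034
C = 0.48 * 0.3034 = 0.1456%

0.1456


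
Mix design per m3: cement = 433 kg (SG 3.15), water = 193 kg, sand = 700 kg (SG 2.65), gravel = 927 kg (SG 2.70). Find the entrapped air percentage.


Vol cement = 433 / (3.15 * 1000) = 0.13746 m3
Vol water = 193 / 1000 = 0.193 m3
Vol sand = 700 / (2.65 * 1000) = 0.264151 m3
Vol gravel = 927 / (2.70 * 1000) = 0.343333 m3
Total solid + water volume = 0.937945 m3
Air = (1 - 0.937945) * 100 = 6.21%

6.21


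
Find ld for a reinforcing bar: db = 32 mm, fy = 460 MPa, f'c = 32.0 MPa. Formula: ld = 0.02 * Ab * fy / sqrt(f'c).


Ab = pi * 32^2 / 4 = 804.248 mm2
ld = 0.02 * 804.248 * 460 / sqrt(32.0)
= 1308.0 mm

1308.0


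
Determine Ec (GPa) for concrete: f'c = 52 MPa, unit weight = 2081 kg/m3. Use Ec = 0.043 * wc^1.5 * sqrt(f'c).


Ec = 0.043 * 2081^1.5 * sqrt(52) / 1000
= 29.44 GPa

29.44


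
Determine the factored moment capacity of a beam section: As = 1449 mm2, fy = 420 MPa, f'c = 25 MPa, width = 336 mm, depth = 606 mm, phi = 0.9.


a = As * fy / (0.85 * f'c * b)
= 1449 * 420 / (0.85 * 25 * 336)
= 85.2353 mm
Mn = As * fy * (d - a/2) / 10^6
= 342.8632 kN-m
phi*Mn = 0.9 * 342.8632 = 308.58 kN-m

308.58


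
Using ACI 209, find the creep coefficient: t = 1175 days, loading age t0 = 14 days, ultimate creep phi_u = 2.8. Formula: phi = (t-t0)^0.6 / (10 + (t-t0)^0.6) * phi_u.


dt = 1175 - 14 = 1161
phi = 1161^0.6 / (10 + 1161^0.6) * 2.8
= 2.446

2.446


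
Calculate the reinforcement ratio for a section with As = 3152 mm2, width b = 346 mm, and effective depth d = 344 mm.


rho = As / (b * d)
= 3152 / (346 * 344)
= 0.0265

0.0265


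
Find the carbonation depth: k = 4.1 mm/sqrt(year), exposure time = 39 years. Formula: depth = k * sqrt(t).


depth = k * sqrt(t)
= 4.1 * sqrt(39)
= 25.6 mm

25.6


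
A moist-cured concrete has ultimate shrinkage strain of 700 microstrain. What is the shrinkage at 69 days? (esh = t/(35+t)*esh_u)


esh(69) = 69 / (35 + 69) * 700
= 69 / 104 * 700
= 464.4 microstrain

464.4


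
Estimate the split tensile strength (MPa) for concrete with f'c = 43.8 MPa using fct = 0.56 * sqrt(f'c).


fct = 0.56 * sqrt(43.8)
= 0.56 * 6.618
= 3.706 MPa

3.706


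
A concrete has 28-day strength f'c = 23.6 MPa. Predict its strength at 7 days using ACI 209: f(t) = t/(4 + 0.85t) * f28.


f(7) = 7 / (4 + 0.85 * 7) * 23.6
= 7 / 9.95 * 23.6
= 16.6 MPa

16.6


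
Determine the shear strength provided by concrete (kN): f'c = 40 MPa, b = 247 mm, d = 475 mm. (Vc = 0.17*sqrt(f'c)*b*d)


Vc = 0.17 * sqrt(40) * 247 * 475 / 1000
= 126.14 kN

126.14


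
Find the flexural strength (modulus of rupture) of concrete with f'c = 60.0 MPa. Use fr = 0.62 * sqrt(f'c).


fr = 0.62 * sqrt(60.0)
= 4.802 MPa

4.802


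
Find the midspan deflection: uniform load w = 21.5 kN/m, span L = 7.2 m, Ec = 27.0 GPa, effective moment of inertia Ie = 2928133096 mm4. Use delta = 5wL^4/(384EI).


Convert: L = 7.2 m = 7200 mm, Ec = 27.0 GPa = 27000 MPa
delta = 5 * 21.5 * 7200^4 / (384 * 27000 * 2928133096)
= 9.52 mm

9.52


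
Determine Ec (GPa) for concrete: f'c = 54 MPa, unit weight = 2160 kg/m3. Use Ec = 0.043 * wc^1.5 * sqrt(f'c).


Ec = 0.043 * 2160^1.5 * sqrt(54) / 1000
= 31.72 GPa

31.72


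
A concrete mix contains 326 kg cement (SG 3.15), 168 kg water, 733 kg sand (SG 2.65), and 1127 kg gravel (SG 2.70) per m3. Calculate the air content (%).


Vol cement = 326 / (3.15 * 1000) = 0.103492 m3
Vol water = 168 / 1000 = 0.168 m3
Vol sand = 733 / (2.65 * 1000) = 0.276604 m3
Vol gravel = 1127 / (2.70 * 1000) = 0.417407 m3
Total solid + water volume = 0.965503 m3
Air = (1 - 0.965503) * 100 = 3.45%

3.45


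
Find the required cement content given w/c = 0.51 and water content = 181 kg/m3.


Cement = water / (w/c)
= 181 / 0.51
= 354.9 kg/m3

354.9


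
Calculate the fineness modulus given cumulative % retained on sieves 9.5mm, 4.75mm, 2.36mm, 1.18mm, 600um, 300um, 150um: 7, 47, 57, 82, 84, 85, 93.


FM = sum(cumulative % retained) / 100
= 455 / 100
= 4.55

4.55


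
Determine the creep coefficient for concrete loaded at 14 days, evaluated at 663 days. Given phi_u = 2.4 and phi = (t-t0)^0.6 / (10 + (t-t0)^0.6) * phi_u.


dt = 663 - 14 = 649
phi = 649^0.6 / (10 + 649^0.6) * 2.4
= 1.991

1.991


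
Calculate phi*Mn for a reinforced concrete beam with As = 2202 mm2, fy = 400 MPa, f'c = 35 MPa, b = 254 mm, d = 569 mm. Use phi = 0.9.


a = As * fy / (0.85 * f'c * b)
= 2202 * 400 / (0.85 * 35 * 254)
= 116.5619 mm
Mn = As * fy * (d - a/2) / 10^6
= 449.8413 kN-m
phi*Mn = 0.9 * 449.8413 = 404.86 kN-m

404.86


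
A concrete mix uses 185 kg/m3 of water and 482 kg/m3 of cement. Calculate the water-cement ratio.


w/c = water / cement
w/c = 185 / 482 = 0.384

0.384


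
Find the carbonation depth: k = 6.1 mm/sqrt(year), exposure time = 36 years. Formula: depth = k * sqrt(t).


depth = k * sqrt(t)
= 6.1 * sqrt(36)
= 36.6 mm

36.6


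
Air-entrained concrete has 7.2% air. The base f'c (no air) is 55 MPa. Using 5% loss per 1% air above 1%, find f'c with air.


Strength loss = (7.2 - 1) * 5 = 31.0%
f'c = 55 * (1 - 31.0/100)
= 37.95 MPa

37.95


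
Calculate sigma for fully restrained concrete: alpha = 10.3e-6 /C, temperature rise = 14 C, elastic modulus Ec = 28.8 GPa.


sigma = alpha * dT * Ec
= 10.3e-6 * 14 * 28.8 * 1000
= 4.153 MPa

4.153


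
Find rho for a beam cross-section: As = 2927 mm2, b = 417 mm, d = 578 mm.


rho = As / (b * d)
= 2927 / (417 * 578)
= 0.0121

0.0121


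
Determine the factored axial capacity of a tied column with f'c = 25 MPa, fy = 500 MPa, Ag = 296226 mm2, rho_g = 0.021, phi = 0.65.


Ast = rho * Ag = 0.021 * 296226 = 6220.746 mm2
phi*Pn = 0.65 * 0.80 * (0.85 * 25 * (296226 - 6220.746) + 500 * 6220.746) / 1000
= 4821.95 kN

4821.95


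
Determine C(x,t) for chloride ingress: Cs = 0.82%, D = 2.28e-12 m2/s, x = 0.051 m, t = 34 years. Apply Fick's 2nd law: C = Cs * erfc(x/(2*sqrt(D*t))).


t_seconds = 34 * 365.25 * 24 * 3600 = 1072958400.0 s
arg = 0.051 / (2 * sqrt(2.28e-12 * 1072958400.0))
= 0.5156
erfc(0.5156) = 0.4659
C = 0.82 * 0.4659 = 0.3821%

0.3821


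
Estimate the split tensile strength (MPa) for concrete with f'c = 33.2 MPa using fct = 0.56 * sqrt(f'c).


fct = 0.56 * sqrt(33.2)
= 0.56 * 5.762
= 3.227 MPa

3.227


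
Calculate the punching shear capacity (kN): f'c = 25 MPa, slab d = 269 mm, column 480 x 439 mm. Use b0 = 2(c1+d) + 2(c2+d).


b0 = 2*(480 + 269) + 2*(439 + 269) = 2914 mm
Vc = 0.33 * sqrt(25) * 2914 * 269 / 1000
= 1293.38 kN

1293.38


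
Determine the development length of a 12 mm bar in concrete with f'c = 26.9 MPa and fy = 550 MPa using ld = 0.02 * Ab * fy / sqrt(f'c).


Ab = pi * 12^2 / 4 = 113.097 mm2
ld = 0.02 * 113.097 * 550 / sqrt(26.9)
= 239.9 mm

239.9


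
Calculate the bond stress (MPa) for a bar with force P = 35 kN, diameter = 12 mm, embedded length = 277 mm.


u = P / (pi * db * ld)
= 35 * 1000 / (pi * 12 * 277)
= 3.352 MPa

3.352


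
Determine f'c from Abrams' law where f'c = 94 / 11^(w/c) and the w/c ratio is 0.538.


f'c = 94 / 11^0.538
= 94 / 3.633
= 25.87 MPa

25.87


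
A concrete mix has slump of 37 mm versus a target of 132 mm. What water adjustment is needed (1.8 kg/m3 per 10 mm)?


Difference = 132 - 37 = 95 mm
Water adjustment = 95 * 1.8 / 10 = 17.1 kg/m3

17.1


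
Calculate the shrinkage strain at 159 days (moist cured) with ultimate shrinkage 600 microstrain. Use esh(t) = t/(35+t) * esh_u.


esh(159) = 159 / (35 + 159) * 600
= 159 / 194 * 600
= 491.8 microstrain

491.8


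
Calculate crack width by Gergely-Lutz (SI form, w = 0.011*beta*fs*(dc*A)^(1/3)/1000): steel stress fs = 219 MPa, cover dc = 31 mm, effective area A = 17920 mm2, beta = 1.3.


w = 0.011 * beta * fs * (dc * A)^(1/3) / 1000
= 0.011 * 1.3 * 219 * (31 * 17920)^(1/3) / 1000
= 0.257 mm

0.257


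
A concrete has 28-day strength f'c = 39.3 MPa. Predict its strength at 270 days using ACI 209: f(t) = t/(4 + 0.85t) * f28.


f(270) = 270 / (4 + 0.85 * 270) * 39.3
= 270 / 233.5 * 39.3
= 45.44 MPa

45.44


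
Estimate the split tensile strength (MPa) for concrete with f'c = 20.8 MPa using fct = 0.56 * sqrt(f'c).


fct = 0.56 * sqrt(20.8)
= 0.56 * 4.561
= 2.554 MPa

2.554


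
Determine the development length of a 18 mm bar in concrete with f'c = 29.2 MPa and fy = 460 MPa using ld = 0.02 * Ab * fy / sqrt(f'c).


Ab = pi * 18^2 / 4 = 254.469 mm2
ld = 0.02 * 254.469 * 460 / sqrt(29.2)
= 433.2 mm

433.2


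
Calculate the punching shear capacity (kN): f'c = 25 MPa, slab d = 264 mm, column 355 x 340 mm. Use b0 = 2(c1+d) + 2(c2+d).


b0 = 2*(355 + 264) + 2*(340 + 264) = 2446 mm
Vc = 0.33 * sqrt(25) * 2446 * 264 / 1000
= 1065.48 kN

1065.48


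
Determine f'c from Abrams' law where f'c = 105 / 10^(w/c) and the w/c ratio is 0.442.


f'c = 105 / 10^0.442
= 105 / 2.767
= 37.95 MPa

37.95


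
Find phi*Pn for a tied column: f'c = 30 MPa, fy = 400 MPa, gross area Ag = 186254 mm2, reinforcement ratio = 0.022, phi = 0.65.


Ast = rho * Ag = 0.022 * 186254 = 4097.588 mm2
phi*Pn = 0.65 * 0.80 * (0.85 * 30 * (186254 - 4097.588) + 400 * 4097.588) / 1000
= 3267.69 kN

3267.69


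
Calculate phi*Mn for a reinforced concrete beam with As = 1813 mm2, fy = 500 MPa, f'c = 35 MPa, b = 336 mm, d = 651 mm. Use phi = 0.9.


a = As * fy / (0.85 * f'c * b)
= 1813 * 500 / (0.85 * 35 * 336)
= 90.6863 mm
Mn = As * fy * (d - a/2) / 10^6
= 549.0279 kN-m
phi*Mn = 0.9 * 549.0279 = 494.13 kN-m

494.13


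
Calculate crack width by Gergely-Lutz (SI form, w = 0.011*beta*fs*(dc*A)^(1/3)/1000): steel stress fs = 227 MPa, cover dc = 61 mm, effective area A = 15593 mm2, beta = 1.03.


w = 0.011 * beta * fs * (dc * A)^(1/3) / 1000
= 0.011 * 1.03 * 227 * (61 * 15593)^(1/3) / 1000
= 0.253 mm

0.253


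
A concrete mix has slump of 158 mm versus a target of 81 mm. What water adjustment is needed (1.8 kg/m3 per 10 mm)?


Difference = 81 - 158 = -77 mm
Water adjustment = -77 * 1.8 / 10 = -13.9 kg/m3

-13.9


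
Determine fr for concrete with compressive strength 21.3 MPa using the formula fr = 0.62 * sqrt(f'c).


fr = 0.62 * sqrt(21.3)
= 2.861 MPa

2.861


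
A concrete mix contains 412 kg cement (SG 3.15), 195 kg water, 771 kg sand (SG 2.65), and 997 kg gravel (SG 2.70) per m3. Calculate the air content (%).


Vol cement = 412 / (3.15 * 1000) = 0.130794 m3
Vol water = 195 / 1000 = 0.195 m3
Vol sand = 771 / (2.65 * 1000) = 0.290943 m3
Vol gravel = 997 / (2.70 * 1000) = 0.369259 m3
Total solid + water volume = 0.985996 m3
Air = (1 - 0.985996) * 100 = 1.4%

1.4


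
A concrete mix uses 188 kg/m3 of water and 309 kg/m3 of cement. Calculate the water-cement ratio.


w/c = water / cement
w/c = 188 / 309 = 0.608

0.608


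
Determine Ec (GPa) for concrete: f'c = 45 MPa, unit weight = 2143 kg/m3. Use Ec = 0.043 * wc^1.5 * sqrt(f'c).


Ec = 0.043 * 2143^1.5 * sqrt(45) / 1000
= 28.62 GPa

28.62


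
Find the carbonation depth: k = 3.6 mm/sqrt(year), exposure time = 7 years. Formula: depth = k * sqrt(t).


depth = k * sqrt(t)
= 3.6 * sqrt(7)
= 9.52 mm

9.52


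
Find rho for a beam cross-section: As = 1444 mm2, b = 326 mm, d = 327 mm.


rho = As / (b * d)
= 1444 / (326 * 327)
= 0.0135

0.0135


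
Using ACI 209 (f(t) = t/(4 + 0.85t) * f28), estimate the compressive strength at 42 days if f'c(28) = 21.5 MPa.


f(42) = 42 / (4 + 0.85 * 42) * 21.5
= 42 / 39.7 * 21.5
= 22.75 MPa

22.75


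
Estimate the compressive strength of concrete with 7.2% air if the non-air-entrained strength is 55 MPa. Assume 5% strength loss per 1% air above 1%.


Strength loss = (7.2 - 1) * 5 = 31.0%
f'c = 55 * (1 - 31.0/100)
= 37.95 MPa

37.95


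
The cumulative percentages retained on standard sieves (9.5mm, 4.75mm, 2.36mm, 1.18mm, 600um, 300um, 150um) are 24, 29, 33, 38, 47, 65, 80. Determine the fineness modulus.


FM = sum(cumulative % retained) / 100
= 316 / 100
= 3.16

3.16


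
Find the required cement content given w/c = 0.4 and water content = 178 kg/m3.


Cement = water / (w/c)
= 178 / 0.4
= 445.0 kg/m3

445.0


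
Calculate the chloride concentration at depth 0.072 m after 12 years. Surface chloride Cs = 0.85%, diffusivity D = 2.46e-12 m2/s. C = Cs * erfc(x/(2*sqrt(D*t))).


t_seconds = 12 * 365.25 * 24 * 3600 = 378691200.0 s
arg = 0.072 / (2 * sqrt(2.46e-12 * 378691200.0))
= 1.1795
erfc(1.1795) = 0.0953
C = 0.85 * 0.0953 = 0.081%

0.081


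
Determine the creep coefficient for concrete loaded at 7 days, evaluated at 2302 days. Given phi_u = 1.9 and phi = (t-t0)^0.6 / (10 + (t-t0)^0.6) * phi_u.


dt = 2302 - 7 = 2295
phi = 2295^0.6 / (10 + 2295^0.6) * 1.9
= 1.733

1.733


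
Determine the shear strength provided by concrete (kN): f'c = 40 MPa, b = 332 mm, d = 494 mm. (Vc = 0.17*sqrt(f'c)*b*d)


Vc = 0.17 * sqrt(40) * 332 * 494 / 1000
= 176.34 kN

176.34


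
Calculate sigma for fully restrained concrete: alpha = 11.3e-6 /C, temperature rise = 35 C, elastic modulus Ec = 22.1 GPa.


sigma = alpha * dT * Ec
= 11.3e-6 * 35 * 22.1 * 1000
= 8.741 MPa

8.741


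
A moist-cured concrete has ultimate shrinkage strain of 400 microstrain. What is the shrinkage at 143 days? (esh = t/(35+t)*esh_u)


esh(143) = 143 / (35 + 143) * 400
= 143 / 178 * 400
= 321.3 microstrain

321.3


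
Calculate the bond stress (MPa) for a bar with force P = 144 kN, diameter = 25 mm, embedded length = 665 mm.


u = P / (pi * db * ld)
= 144 * 1000 / (pi * 25 * 665)
= 2.757 MPa

2.757


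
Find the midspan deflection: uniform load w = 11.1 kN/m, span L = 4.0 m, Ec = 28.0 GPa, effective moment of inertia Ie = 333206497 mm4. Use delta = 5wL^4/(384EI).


Convert: L = 4.0 m = 4000 mm, Ec = 28.0 GPa = 28000 MPa
delta = 5 * 11.1 * 4000^4 / (384 * 28000 * 333206497)
= 3.97 mm

3.97


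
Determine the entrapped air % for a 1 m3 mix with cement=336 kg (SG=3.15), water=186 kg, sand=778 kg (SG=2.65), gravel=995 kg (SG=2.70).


Vol cement = 336 / (3.15 * 1000) = 0.106667 m3
Vol water = 186 / 1000 = 0.186 m3
Vol sand = 778 / (2.65 * 1000) = 0.293585 m3
Vol gravel = 995 / (2.70 * 1000) = 0.368519 m3
Total solid + water volume = 0.95477 m3
Air = (1 - 0.95477) * 100 = 4.52%

4.52


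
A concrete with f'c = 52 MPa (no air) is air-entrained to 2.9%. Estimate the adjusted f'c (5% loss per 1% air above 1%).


Strength loss = (2.9 - 1) * 5 = 9.5%
f'c = 52 * (1 - 9.5/100)
= 47.06 MPa

47.06


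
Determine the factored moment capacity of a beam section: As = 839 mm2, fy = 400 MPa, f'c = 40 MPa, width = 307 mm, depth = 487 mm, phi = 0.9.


a = As * fy / (0.85 * f'c * b)
= 839 * 400 / (0.85 * 40 * 307)
= 32.1518 mm
Mn = As * fy * (d - a/2) / 10^6
= 158.0421 kN-m
phi*Mn = 0.9 * 158.0421 = 142.24 kN-m

142.24


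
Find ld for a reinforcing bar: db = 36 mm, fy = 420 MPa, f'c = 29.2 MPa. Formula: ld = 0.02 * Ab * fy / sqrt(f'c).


Ab = pi * 36^2 / 4 = 1017.876 mm2
ld = 0.02 * 1017.876 * 420 / sqrt(29.2)
= 1582.3 mm

1582.3


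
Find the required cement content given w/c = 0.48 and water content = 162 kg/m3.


Cement = water / (w/c)
= 162 / 0.48
= 337.5 kg/m3

337.5


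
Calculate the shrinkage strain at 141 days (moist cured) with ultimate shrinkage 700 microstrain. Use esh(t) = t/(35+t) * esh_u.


esh(141) = 141 / (35 + 141) * 700
= 141 / 176 * 700
= 560.8 microstrain

560.8


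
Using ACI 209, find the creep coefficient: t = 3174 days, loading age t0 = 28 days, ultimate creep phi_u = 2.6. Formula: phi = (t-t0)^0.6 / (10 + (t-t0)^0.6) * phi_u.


dt = 3174 - 28 = 3146
phi = 3146^0.6 / (10 + 3146^0.6) * 2.6
= 2.408

2.408


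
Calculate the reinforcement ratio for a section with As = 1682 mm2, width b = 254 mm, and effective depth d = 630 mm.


rho = As / (b * d)
= 1682 / (254 * 630)
= 0.0105

0.0105


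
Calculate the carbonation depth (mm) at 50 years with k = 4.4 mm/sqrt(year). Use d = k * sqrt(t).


depth = k * sqrt(t)
= 4.4 * sqrt(50)
= 31.11 mm

31.11


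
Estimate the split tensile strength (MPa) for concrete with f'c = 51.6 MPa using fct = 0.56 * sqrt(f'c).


fct = 0.56 * sqrt(51.6)
= 0.56 * 7.183
= 4.023 MPa

4.023


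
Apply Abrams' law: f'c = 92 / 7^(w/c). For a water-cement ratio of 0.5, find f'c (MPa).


f'c = 92 / 7^0.5
= 92 / 2.646
= 34.77 MPa

34.77


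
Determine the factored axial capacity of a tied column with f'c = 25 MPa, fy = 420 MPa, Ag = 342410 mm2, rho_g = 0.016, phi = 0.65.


Ast = rho * Ag = 0.016 * 342410 = 5478.56 mm2
phi*Pn = 0.65 * 0.80 * (0.85 * 25 * (342410 - 5478.56) + 420 * 5478.56) / 1000
= 4919.61 kN

4919.61


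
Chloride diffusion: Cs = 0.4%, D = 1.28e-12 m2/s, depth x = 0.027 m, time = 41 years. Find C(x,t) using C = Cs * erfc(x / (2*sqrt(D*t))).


t_seconds = 41 * 365.25 * 24 * 3600 = 1293861600.0 s
arg = 0.027 / (2 * sqrt(1.28e-12 * 1293861600.0))
= 0.3317
erfc(0.3317) = 0.639
C = 0.4 * 0.639 = 0.2556%

0.2556


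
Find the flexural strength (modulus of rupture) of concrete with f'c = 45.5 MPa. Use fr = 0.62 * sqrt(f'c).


fr = 0.62 * sqrt(45.5)
= 4.182 MPa

4.182


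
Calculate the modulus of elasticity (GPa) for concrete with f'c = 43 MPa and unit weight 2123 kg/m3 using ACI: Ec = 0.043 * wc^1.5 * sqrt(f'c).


Ec = 0.043 * 2123^1.5 * sqrt(43) / 1000
= 27.58 GPa

27.58


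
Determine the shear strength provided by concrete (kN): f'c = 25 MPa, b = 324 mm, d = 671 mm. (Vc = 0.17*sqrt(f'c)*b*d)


Vc = 0.17 * sqrt(25) * 324 * 671 / 1000
= 184.79 kN

184.79


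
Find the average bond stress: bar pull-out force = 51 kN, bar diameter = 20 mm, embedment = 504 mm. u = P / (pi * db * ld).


u = P / (pi * db * ld)
= 51 * 1000 / (pi * 20 * 504)
= 1.61 MPa

1.61


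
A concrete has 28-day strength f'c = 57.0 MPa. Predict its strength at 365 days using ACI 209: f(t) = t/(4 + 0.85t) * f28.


f(365) = 365 / (4 + 0.85 * 365) * 57.0
= 365 / 314.25 * 57.0
= 66.21 MPa

66.21


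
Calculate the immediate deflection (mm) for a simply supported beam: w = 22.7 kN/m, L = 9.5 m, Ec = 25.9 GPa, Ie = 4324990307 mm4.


Convert: L = 9.5 m = 9500 mm, Ec = 25.9 GPa = 25900 MPa
delta = 5 * 22.7 * 9500^4 / (384 * 25900 * 4324990307)
= 21.49 mm

21.49


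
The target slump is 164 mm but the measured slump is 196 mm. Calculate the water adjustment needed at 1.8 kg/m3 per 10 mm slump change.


Difference = 164 - 196 = -32 mm
Water adjustment = -32 * 1.8 / 10 = -5.8 kg/m3

-5.8


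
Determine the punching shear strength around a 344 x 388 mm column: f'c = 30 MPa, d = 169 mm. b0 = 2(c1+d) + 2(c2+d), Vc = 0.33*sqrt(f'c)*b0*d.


b0 = 2*(344 + 169) + 2*(388 + 169) = 2140 mm
Vc = 0.33 * sqrt(30) * 2140 * 169 / 1000
= 653.69 kN

653.69


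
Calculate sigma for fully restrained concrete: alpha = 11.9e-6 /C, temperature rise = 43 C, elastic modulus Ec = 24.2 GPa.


sigma = alpha * dT * Ec
= 11.9e-6 * 43 * 24.2 * 1000
= 12.383 MPa

12.383


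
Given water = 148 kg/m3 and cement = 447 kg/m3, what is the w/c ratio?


w/c = water / cement
w/c = 148 / 447 = 0.331

0.331


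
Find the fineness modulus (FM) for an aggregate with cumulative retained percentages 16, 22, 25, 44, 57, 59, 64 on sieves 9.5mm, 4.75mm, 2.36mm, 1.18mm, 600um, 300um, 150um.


FM = sum(cumulative % retained) / 100
= 287 / 100
= 2.87

2.87


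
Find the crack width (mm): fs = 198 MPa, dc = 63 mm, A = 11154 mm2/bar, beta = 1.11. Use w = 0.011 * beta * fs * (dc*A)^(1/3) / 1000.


w = 0.011 * beta * fs * (dc * A)^(1/3) / 1000
= 0.011 * 1.11 * 198 * (63 * 11154)^(1/3) / 1000
= 0.215 mm

0.215


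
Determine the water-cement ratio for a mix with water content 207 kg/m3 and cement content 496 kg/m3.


w/c = water / cement
w/c = 207 / 496 = 0.417

0.417


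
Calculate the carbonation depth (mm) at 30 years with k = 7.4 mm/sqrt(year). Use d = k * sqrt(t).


depth = k * sqrt(t)
= 7.4 * sqrt(30)
= 40.53 mm

40.53


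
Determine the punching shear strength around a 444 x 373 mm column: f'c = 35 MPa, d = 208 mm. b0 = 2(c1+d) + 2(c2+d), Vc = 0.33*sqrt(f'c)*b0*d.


b0 = 2*(444 + 208) + 2*(373 + 208) = 2466 mm
Vc = 0.33 * sqrt(35) * 2466 * 208 / 1000
= 1001.39 kN

1001.39


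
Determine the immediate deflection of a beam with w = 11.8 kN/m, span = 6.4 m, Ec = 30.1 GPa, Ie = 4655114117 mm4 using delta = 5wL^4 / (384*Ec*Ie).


Convert: L = 6.4 m = 6400 mm, Ec = 30.1 GPa = 30100 MPa
delta = 5 * 11.8 * 6400^4 / (384 * 30100 * 4655114117)
= 1.84 mm

1.84


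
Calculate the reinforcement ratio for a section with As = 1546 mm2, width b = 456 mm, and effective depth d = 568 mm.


rho = As / (b * d)
= 1546 / (456 * 568)
= 0.006

0.006


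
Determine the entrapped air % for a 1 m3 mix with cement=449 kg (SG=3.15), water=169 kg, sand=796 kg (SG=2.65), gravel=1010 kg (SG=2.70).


Vol cement = 449 / (3.15 * 1000) = 0.14254 m3
Vol water = 169 / 1000 = 0.169 m3
Vol sand = 796 / (2.65 * 1000) = 0.300377 m3
Vol gravel = 1010 / (2.70 * 1000) = 0.374074 m3
Total solid + water volume = 0.985991 m3
Air = (1 - 0.985991) * 100 = 1.4%

1.4


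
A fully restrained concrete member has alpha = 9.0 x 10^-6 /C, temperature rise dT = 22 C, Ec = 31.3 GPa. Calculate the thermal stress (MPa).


sigma = alpha * dT * Ec
= 9.0e-6 * 22 * 31.3 * 1000
= 6.197 MPa

6.197


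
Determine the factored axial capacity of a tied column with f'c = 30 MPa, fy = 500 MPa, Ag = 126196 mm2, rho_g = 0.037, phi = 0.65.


Ast = rho * Ag = 0.037 * 126196 = 4669.252 mm2
phi*Pn = 0.65 * 0.80 * (0.85 * 30 * (126196 - 4669.252) + 500 * 4669.252) / 1000
= 2825.45 kN

2825.45


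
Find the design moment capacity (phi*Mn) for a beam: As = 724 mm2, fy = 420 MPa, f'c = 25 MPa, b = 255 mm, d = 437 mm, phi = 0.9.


a = As * fy / (0.85 * f'c * b)
= 724 * 420 / (0.85 * 25 * 255)
= 56.1163 mm
Mn = As * fy * (d - a/2) / 10^6
= 124.351 kN-m
phi*Mn = 0.9 * 124.351 = 111.92 kN-m

111.92


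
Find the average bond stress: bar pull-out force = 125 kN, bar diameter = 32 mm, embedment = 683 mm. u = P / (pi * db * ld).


u = P / (pi * db * ld)
= 125 * 1000 / (pi * 32 * 683)
= 1.82 MPa

1.82


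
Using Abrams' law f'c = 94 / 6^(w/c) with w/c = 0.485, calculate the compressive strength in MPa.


f'c = 94 / 6^0.485
= 94 / 2.385
= 39.42 MPa

39.42


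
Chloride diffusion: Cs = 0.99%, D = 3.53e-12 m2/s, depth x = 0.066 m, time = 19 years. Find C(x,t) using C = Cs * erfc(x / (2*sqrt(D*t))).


t_seconds = 19 * 365.25 * 24 * 3600 = 599594400.0 s
arg = 0.066 / (2 * sqrt(3.53e-12 * 599594400.0))
= 0.7173
erfc(0.7173) = 0.3104
C = 0.99 * 0.3104 = 0.3073%

0.3073


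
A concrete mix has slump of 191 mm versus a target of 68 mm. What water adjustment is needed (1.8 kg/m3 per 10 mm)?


Difference = 68 - 191 = -123 mm
Water adjustment = -123 * 1.8 / 10 = -22.1 kg/m3

-22.1


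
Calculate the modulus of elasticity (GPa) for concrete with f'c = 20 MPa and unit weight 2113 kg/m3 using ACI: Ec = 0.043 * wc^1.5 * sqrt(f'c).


Ec = 0.043 * 2113^1.5 * sqrt(20) / 1000
= 18.68 GPa

18.68


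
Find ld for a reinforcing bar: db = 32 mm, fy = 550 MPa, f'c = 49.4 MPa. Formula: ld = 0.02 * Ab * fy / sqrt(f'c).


Ab = pi * 32^2 / 4 = 804.248 mm2
ld = 0.02 * 804.248 * 550 / sqrt(49.4)
= 1258.7 mm

1258.7


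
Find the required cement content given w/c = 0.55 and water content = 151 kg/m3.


Cement = water / (w/c)
= 151 / 0.55
= 274.5 kg/m3

274.5


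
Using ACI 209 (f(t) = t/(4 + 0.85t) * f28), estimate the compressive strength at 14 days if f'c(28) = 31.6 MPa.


f(14) = 14 / (4 + 0.85 * 14) * 31.6
= 14 / 15.9 * 31.6
= 27.82 MPa

27.82


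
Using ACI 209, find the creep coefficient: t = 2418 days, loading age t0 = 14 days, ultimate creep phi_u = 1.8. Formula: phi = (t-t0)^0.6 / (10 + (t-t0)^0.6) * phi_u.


dt = 2418 - 14 = 2404
phi = 2404^0.6 / (10 + 2404^0.6) * 1.8
= 1.646

1.646


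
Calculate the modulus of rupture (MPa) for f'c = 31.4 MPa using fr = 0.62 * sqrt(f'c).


fr = 0.62 * sqrt(31.4)
= 3.474 MPa

3.474


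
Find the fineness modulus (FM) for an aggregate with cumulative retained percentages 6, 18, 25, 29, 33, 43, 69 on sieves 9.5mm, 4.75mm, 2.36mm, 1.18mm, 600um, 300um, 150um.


FM = sum(cumulative % retained) / 100
= 223 / 100
= 2.23

2.23


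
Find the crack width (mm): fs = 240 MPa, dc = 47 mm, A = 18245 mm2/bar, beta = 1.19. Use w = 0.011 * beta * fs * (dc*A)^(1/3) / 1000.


w = 0.011 * beta * fs * (dc * A)^(1/3) / 1000
= 0.011 * 1.19 * 240 * (47 * 18245)^(1/3) / 1000
= 0.298 mm

0.298
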